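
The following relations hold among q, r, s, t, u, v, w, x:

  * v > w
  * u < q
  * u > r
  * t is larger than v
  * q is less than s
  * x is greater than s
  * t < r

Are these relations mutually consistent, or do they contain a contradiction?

The single ordering w < v < t < r < u < q < s < x satisfies every listed relation, so no contradiction arises.

consistent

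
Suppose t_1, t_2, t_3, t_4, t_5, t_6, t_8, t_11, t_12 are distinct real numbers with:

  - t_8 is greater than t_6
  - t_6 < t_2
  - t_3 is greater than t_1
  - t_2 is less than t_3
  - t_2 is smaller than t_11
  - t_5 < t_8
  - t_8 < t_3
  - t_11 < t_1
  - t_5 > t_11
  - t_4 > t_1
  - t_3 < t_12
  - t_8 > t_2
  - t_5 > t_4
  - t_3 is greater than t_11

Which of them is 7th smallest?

t_8

Chaining the given pairs: t_6 < t_2 < t_11 < t_1 < t_4 < t_5 < t_8 < t_3 < t_12.
Counting 7 from the smallest end gives t_8.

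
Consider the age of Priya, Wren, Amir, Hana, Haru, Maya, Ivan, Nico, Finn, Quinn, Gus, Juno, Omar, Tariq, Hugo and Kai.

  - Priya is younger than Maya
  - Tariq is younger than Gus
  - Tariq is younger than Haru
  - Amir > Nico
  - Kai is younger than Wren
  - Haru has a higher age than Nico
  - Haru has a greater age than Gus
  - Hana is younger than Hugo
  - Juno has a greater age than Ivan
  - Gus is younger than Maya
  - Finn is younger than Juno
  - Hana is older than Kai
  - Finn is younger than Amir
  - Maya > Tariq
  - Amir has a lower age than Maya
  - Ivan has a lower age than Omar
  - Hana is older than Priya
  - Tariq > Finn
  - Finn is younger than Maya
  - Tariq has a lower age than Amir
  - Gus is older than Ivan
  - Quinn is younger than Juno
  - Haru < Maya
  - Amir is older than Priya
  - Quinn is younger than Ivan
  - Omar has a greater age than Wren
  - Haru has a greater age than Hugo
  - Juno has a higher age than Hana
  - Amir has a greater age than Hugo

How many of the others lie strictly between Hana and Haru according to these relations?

Chaining upward from Hana reaches: Hugo, Juno, Amir, Maya.
Chaining downward from Haru reaches: Priya, Finn, Quinn, Kai, Ivan, Nico, Hugo, Tariq, Gus.
Strictly between Hana and Haru are those in both lists: Hugo — 1 element.

1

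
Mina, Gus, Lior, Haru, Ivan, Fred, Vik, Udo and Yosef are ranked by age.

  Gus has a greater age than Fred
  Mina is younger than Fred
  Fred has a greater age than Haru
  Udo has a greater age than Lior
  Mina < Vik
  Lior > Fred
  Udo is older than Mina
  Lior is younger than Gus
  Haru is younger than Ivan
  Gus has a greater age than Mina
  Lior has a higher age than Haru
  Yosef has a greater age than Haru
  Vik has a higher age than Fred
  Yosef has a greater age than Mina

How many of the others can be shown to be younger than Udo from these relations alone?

The elements the relations force below Udo are Haru, Mina, Fred, Lior — no chain reaches any other.
That is 4.

4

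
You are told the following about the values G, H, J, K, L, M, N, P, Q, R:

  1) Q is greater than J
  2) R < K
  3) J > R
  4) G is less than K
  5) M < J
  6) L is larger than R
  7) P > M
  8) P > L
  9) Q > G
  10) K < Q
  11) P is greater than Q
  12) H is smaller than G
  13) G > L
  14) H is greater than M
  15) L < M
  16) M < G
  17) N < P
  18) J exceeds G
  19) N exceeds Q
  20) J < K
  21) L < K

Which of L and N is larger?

Following the relations from L: L < M < H < G < J < K < Q < N.
So L < N; N is the larger of the two.

N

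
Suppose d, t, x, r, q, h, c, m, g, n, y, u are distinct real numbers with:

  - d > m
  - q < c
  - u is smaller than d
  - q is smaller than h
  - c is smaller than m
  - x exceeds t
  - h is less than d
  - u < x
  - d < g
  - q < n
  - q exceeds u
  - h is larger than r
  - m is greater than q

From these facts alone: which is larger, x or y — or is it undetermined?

undetermined

Following every chain through x: below x we get u, t.
y is not reached, and no chain runs the other way from y to x.
So the given relations leave the order of x and y undetermined.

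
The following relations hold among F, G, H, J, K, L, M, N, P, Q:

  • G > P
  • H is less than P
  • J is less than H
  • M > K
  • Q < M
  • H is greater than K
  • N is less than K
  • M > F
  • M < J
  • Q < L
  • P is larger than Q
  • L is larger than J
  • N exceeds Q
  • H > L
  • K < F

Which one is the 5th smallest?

The consecutive relations fix a unique order: Q < N < K < F < M < J < L < H < P < G.
Counting 5 from the smallest end gives M.

M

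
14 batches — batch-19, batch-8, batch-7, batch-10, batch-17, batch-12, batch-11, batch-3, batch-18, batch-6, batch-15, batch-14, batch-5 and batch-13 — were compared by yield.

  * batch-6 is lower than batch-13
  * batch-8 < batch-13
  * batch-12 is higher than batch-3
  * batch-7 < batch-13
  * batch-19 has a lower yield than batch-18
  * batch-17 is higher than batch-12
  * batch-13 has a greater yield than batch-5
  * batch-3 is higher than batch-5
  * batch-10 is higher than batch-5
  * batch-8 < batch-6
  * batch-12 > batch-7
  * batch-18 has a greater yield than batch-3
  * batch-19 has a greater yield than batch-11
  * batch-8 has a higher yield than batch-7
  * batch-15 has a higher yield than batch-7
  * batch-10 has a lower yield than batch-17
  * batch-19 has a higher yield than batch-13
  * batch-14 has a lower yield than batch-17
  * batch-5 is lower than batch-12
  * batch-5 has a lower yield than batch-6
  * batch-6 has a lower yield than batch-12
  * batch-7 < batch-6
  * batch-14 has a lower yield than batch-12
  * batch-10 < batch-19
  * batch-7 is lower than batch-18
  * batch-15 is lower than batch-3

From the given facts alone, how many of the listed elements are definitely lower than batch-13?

From batch-13 the given relations immediately reach batch-5, batch-7, batch-8, batch-6.
No other element is forced below batch-13 by the given relations, so the count is 4.

4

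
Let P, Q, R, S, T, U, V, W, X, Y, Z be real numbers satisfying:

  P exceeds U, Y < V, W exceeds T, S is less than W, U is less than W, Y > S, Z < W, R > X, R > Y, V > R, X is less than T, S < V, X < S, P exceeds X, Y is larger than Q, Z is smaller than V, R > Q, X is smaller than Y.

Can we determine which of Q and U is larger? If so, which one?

Following every chain through U: above U we get W, P.
Q is not reached, and no chain runs the other way from Q to U.
So the given relations leave the order of U and Q undetermined.

undetermined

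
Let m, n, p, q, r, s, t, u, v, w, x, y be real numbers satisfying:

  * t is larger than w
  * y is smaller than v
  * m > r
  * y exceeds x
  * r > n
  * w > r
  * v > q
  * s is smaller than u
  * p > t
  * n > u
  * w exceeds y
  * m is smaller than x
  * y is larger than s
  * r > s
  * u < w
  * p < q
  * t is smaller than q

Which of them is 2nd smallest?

u

Piecing the relations together gives one ordering: s < u < n < r < m < x < y < w < t < p < q < v.
Counting 2 from the smallest end gives u.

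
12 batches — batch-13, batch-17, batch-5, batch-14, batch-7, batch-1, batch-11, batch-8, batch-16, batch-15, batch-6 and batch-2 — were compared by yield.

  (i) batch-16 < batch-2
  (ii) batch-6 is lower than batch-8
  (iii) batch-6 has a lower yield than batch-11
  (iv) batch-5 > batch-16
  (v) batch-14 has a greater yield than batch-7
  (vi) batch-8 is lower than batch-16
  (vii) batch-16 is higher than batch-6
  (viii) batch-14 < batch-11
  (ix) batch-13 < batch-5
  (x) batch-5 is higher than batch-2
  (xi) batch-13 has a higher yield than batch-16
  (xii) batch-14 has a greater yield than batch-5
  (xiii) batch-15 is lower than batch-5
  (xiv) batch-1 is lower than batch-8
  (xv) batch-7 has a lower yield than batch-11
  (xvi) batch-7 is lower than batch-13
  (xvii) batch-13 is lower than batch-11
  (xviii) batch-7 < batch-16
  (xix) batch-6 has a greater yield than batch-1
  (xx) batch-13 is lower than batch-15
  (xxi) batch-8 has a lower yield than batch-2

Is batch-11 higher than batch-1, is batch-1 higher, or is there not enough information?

batch-1 < batch-6 and batch-6 < batch-8 give batch-1 < batch-8.
Then batch-8 < batch-16 extends the chain to batch-16.
With batch-16 < batch-13: batch-1 < batch-6 < batch-8 < batch-16 < batch-13.
Then batch-13 < batch-15 extends the chain to batch-15.
Then batch-15 < batch-5 extends the chain to batch-5.
With batch-5 < batch-14: batch-1 < batch-6 < batch-8 < batch-16 < batch-13 < batch-15 < batch-5 < batch-14.
With batch-14 < batch-11: batch-1 < batch-6 < batch-8 < batch-16 < batch-13 < batch-15 < batch-5 < batch-14 < batch-11.
So batch-11 is higher.

batch-11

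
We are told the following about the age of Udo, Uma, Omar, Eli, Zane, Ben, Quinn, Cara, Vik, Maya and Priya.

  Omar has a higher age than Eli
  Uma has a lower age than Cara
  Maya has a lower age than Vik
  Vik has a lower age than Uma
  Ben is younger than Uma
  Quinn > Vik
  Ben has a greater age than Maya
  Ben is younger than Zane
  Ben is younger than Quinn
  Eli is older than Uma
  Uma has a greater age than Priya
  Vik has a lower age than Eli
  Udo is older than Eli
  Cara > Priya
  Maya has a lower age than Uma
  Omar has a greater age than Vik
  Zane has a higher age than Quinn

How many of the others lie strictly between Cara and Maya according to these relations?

3

The relations place Maya below Cara. An element lies strictly between them when it is forced above Maya and also forced below Cara.
Above Maya: {Vik, Ben, Quinn, Uma, Zane, Eli, Udo, Omar}. Below Cara: {Vik, Priya, Ben, Uma}.
Intersection: {Vik, Ben, Uma} — 3.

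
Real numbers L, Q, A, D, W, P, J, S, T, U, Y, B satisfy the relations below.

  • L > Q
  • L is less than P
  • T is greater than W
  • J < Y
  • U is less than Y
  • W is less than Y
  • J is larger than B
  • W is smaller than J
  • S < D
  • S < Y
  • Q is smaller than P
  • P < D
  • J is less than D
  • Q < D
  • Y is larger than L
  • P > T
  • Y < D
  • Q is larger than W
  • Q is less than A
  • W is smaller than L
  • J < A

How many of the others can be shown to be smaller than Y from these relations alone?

7

From Y the given relations immediately reach W, J, U, S, L.
From those, B, Q — 7 in total.
No other element is forced below Y by the given relations, so the count is 7.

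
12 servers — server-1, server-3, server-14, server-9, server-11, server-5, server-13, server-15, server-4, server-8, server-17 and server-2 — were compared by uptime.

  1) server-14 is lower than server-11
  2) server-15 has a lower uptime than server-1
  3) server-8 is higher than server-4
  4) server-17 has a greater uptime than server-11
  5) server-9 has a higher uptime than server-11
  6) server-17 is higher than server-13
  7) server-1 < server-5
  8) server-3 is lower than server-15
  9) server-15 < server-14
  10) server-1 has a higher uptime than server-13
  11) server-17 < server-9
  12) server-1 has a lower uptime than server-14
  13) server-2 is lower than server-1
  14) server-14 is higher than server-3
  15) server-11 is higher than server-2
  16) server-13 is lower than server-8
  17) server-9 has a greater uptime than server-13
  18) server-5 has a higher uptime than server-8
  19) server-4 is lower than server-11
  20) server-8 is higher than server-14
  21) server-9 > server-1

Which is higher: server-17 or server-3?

server-3 < server-15 < server-1 < server-14 < server-11 < server-17, by transitivity through server-15, server-1, server-14, server-11.
So server-3 < server-17; server-17 is the higher of the two.

server-17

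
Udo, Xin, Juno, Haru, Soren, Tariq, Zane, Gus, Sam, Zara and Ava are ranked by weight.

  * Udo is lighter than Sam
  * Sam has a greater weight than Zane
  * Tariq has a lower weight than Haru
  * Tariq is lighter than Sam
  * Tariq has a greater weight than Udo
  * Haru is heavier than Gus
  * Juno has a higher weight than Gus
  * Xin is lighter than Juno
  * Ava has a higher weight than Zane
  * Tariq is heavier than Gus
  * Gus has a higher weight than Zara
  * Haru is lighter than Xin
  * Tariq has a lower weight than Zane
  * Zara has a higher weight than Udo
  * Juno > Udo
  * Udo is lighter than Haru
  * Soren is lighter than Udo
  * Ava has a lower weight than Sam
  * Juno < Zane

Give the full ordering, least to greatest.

Soren < Udo < Zara < Gus < Tariq < Haru < Xin < Juno < Zane < Ava < Sam

Nothing is placed below Soren, so it is least; from there Soren < Udo; Udo < Zara; Zara < Gus; Gus < Tariq; Tariq < Haru; Haru < Xin; Xin < Juno; Juno < Zane; Zane < Ava; Ava < Sam, each given directly.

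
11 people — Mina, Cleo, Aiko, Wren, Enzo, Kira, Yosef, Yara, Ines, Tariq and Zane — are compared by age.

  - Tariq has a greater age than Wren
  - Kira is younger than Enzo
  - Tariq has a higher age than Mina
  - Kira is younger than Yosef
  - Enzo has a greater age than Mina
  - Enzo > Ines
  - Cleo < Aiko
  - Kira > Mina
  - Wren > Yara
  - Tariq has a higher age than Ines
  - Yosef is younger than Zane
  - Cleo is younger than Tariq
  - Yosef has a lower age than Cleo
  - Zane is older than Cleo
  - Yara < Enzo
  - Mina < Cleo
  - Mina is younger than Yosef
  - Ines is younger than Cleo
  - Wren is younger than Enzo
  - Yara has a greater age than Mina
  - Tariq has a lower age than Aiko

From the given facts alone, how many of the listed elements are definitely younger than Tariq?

7

The elements the relations force below Tariq are Mina, Yara, Kira, Wren, Ines, Yosef, Cleo — no chain reaches any other.
That is 7.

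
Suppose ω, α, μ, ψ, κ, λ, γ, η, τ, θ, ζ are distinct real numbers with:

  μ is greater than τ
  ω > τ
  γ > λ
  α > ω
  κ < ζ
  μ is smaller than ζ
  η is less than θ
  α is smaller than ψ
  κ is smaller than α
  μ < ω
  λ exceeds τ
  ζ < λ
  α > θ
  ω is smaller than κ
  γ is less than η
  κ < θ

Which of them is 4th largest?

η

The consecutive relations fix a unique order: τ < μ < ω < κ < ζ < λ < γ < η < θ < α < ψ.
The 4th largest is η.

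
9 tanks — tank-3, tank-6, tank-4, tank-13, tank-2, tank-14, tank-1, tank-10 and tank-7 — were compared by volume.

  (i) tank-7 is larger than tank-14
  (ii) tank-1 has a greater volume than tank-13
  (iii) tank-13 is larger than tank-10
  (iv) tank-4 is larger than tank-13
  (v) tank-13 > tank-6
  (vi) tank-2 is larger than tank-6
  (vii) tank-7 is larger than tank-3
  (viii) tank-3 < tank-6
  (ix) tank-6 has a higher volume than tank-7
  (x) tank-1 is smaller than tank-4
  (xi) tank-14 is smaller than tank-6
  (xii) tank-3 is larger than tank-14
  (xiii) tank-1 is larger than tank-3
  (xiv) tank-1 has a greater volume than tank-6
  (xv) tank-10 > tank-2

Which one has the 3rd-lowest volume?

Chaining the given pairs: tank-14 < tank-3 < tank-7 < tank-6 < tank-2 < tank-10 < tank-13 < tank-1 < tank-4.
The 3rd smallest is tank-7.

tank-7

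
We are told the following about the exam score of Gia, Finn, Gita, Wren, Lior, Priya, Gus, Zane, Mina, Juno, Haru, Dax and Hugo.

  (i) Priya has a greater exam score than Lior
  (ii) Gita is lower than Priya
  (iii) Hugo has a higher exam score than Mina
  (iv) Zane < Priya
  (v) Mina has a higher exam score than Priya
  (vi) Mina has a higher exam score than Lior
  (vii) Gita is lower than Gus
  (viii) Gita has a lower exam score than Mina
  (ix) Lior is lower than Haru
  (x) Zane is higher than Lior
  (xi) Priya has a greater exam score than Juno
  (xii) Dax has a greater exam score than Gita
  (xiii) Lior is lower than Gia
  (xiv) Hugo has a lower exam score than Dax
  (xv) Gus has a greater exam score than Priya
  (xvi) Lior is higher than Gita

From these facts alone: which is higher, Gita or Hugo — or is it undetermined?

Following the relations from Gita: Gita < Lior < Zane < Priya < Mina < Hugo.
So Hugo is higher.

Hugo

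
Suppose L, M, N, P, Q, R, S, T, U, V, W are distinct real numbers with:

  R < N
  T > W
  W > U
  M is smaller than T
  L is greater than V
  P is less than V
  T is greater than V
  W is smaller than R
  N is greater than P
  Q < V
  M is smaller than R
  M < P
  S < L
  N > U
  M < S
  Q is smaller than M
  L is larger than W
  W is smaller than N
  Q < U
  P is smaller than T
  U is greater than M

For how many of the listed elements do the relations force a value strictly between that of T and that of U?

1

Chaining upward from U reaches: W, R, N, L.
Chaining downward from T reaches: Q, M, P, W, V.
Strictly between U and T are those in both lists: W — 1 element.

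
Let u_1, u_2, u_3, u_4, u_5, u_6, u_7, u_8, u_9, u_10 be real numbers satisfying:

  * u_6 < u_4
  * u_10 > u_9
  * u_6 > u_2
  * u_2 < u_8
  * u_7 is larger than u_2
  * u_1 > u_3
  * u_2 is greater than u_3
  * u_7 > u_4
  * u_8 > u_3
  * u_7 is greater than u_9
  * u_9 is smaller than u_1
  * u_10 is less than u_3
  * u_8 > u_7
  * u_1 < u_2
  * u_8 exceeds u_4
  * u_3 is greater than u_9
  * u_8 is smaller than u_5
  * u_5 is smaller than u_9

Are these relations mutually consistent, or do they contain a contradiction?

inconsistent

We have u_5 < u_9 stated directly, yet also u_9 < u_10 < u_3 < u_1 < u_2 < u_6 < u_4 < u_7 < u_8 < u_5 by chaining the others — so u_9 < u_5. Contradiction.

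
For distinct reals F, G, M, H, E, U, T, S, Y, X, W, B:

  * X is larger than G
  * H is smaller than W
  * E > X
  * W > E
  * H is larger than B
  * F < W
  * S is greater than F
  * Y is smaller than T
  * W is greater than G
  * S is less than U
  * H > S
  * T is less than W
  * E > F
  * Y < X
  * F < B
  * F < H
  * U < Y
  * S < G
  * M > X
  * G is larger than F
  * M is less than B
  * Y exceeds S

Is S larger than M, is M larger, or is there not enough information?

M

The relevant relations are S < U; U < Y; Y < X; X < M.
Chaining these gives S < U < Y < X < M.
So M is larger.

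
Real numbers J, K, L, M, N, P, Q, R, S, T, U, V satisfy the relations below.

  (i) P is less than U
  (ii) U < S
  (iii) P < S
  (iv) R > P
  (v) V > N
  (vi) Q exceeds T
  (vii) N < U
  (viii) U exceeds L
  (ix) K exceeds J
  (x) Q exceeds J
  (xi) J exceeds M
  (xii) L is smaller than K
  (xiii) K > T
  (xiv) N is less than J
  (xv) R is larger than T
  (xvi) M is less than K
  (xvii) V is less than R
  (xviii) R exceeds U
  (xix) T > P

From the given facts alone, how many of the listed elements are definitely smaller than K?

6

From K the given relations immediately reach M, T, J, L.
From those, P, N — 6 in total.
Nothing else is reachable below K; 6 in all.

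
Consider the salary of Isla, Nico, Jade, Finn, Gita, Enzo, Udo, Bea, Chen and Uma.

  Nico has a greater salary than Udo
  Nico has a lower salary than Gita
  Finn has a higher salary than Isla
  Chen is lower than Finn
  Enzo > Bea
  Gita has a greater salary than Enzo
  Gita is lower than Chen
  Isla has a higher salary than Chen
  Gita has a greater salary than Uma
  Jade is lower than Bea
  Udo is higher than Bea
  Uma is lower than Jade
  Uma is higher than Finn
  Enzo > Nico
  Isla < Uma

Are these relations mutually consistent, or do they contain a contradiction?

We have Gita < Chen stated directly, yet also Chen < Isla < Finn < Uma < Jade < Bea < Udo < Nico < Enzo < Gita by chaining the others — so Chen < Gita. Contradiction.

inconsistent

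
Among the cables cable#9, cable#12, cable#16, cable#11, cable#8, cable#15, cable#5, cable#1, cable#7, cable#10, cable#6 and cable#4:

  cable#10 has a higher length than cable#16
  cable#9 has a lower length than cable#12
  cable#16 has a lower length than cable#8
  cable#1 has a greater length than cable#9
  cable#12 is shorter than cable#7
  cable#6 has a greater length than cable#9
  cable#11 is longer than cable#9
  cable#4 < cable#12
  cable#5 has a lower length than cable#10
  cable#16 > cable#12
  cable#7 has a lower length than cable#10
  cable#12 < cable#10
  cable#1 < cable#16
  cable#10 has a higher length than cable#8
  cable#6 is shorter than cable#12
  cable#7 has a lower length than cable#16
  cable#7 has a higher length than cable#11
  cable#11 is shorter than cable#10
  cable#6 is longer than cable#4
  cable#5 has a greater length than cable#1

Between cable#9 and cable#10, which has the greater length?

cable#10

Link the given pairs in sequence: cable#9 < cable#6; cable#6 < cable#12; cable#12 < cable#7; cable#7 < cable#16; cable#16 < cable#10.
Together: cable#9 < cable#6 < cable#12 < cable#7 < cable#16 < cable#10.
So cable#9 < cable#10; cable#10 is the longer of the two.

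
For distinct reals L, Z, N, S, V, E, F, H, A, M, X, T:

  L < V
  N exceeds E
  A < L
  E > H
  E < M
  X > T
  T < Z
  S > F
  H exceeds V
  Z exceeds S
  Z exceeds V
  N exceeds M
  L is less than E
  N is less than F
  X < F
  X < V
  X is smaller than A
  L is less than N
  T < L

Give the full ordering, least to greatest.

T < X < A < L < V < H < E < M < N < F < S < Z

Nothing is placed below T, so it is least; from there T < X; X < A; A < L; L < V; V < H; H < E; E < M; M < N; N < F; F < S; S < Z, each given directly.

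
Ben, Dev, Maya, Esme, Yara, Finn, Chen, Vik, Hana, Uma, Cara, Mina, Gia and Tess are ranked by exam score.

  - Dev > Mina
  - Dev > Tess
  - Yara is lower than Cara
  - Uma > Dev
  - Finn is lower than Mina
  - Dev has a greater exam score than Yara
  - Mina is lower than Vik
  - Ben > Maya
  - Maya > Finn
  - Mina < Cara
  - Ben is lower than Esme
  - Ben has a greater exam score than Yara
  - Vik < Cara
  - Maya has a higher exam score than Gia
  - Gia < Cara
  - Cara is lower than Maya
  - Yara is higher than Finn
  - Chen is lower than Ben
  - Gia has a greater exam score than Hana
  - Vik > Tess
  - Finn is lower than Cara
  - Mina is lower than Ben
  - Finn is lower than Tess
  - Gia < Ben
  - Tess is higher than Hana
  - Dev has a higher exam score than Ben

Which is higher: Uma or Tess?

Tess < Vik and Vik < Cara give Tess < Cara.
Then Cara < Maya extends the chain to Maya.
With Maya < Ben: Tess < Vik < Cara < Maya < Ben.
Then Ben < Dev extends the chain to Dev.
Then Dev < Uma extends the chain to Uma.
So Tess < Uma; Uma is the higher of the two.

Uma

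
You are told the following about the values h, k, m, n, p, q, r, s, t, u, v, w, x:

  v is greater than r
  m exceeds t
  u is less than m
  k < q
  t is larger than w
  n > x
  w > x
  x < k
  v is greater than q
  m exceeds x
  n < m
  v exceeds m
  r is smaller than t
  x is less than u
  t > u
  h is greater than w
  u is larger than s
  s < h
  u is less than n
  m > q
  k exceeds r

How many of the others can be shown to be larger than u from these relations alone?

The elements the relations force above u are t, n, m, v — no chain reaches any other.
That is 4.

4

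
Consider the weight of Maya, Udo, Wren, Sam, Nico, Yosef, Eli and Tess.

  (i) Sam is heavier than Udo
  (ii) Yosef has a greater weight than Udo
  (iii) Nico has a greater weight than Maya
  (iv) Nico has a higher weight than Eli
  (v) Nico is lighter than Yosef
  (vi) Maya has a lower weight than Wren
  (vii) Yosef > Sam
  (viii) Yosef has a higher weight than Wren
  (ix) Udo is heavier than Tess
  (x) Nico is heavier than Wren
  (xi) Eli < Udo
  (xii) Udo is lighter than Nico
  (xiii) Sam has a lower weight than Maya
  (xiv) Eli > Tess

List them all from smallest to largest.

Nothing is placed below Tess, so it is least; from there Tess < Eli; Eli < Udo; Udo < Sam; Sam < Maya; Maya < Wren; Wren < Nico; Nico < Yosef, each given directly.

Tess < Eli < Udo < Sam < Maya < Wren < Nico < Yosef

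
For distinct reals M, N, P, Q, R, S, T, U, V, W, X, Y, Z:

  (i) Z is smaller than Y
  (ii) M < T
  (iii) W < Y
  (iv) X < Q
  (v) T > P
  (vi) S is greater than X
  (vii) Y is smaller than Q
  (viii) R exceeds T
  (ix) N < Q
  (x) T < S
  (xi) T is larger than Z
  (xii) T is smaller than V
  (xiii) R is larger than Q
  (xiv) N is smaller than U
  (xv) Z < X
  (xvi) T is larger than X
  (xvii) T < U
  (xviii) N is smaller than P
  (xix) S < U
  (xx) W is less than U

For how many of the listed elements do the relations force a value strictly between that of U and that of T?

The relations place T below U. An element lies strictly between them when it is forced above T and also forced below U.
Above T: {S, R, V}. Below U: {W, M, N, Z, P, X, S}.
Intersection: {S} — 1.

1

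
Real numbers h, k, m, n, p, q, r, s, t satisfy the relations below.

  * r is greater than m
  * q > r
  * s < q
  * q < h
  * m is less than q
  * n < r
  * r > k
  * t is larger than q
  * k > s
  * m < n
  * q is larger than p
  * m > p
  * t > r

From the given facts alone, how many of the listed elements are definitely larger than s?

5

The elements the relations force above s are k, r, q, h, t — no chain reaches any other.
That is 5.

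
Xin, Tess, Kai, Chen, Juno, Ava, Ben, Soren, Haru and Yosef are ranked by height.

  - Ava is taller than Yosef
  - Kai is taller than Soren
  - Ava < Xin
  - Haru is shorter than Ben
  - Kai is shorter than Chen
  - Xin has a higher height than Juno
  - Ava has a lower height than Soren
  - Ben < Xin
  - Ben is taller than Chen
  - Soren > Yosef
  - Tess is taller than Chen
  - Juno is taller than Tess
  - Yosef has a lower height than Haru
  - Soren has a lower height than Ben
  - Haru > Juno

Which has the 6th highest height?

Chaining the given pairs: Yosef < Ava < Soren < Kai < Chen < Tess < Juno < Haru < Ben < Xin.
Counting 6 from the largest end gives Chen.

Chen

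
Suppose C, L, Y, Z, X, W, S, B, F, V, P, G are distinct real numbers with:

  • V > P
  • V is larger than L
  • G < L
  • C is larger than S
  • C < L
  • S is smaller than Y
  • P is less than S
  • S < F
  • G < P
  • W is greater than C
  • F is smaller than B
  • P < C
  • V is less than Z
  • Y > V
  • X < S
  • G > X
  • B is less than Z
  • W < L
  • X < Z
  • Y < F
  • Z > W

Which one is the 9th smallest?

Y

Chaining the given pairs: X < G < P < S < C < W < L < V < Y < F < B < Z.
The 9th smallest is Y.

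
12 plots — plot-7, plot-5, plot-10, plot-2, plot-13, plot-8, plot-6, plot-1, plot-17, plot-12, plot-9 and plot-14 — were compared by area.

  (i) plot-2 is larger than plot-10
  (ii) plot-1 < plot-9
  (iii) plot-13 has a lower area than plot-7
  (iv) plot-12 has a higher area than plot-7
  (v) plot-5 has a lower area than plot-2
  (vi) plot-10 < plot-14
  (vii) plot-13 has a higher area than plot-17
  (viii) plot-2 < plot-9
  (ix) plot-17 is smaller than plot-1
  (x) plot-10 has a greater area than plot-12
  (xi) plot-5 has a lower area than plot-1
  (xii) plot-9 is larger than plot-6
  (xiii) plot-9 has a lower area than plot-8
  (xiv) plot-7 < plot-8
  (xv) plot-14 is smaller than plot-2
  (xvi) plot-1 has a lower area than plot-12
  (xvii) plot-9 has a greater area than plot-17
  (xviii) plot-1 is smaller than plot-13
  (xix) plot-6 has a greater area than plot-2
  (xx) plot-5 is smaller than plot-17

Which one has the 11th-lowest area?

plot-9

Chaining the given pairs: plot-5 < plot-17 < plot-1 < plot-13 < plot-7 < plot-12 < plot-10 < plot-14 < plot-2 < plot-6 < plot-9 < plot-8.
Counting 11 from the smallest end gives plot-9.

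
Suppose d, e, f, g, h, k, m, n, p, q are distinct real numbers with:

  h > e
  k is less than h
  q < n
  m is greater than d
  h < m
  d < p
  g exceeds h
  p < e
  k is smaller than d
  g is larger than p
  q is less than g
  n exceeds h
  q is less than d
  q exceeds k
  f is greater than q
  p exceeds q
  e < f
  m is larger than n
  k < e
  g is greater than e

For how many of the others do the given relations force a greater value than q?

8

The elements the relations force above q are d, p, e, h, f, n, g, m — no chain reaches any other.
That is 8.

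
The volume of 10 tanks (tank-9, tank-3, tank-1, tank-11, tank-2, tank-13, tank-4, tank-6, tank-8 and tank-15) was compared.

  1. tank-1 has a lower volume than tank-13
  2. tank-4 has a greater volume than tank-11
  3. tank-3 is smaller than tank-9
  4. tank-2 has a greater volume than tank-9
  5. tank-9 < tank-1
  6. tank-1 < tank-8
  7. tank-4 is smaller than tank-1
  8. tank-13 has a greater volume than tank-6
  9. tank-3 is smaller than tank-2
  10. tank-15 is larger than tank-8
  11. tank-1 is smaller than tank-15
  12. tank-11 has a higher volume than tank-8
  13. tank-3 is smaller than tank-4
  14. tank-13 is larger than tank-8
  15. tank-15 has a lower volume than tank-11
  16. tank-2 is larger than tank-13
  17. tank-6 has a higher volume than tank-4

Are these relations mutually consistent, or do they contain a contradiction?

Chaining the given relations yields tank-1 < tank-8 < tank-15 < tank-11 < tank-4, so tank-1 < tank-4. But one relation states tank-4 < tank-1. These cannot both hold.

inconsistent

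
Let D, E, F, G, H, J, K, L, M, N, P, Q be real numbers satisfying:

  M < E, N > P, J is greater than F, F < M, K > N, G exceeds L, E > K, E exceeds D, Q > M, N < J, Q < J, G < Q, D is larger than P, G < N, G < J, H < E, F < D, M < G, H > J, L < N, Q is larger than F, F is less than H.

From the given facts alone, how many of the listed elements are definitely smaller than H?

8

From H the given relations immediately reach F, J.
From those, G, Q, N — 5 in total.
From those, L, M, P — 8 in total.
No other element is forced below H by the given relations, so the count is 8.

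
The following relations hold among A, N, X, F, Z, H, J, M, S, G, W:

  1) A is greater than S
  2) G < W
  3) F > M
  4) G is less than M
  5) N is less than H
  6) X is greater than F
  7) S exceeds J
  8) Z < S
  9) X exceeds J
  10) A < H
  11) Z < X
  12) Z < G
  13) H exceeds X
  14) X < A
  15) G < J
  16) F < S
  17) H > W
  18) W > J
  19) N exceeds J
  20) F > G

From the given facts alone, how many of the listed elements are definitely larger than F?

4

From F the given relations immediately reach X, S.
From those, A, H — 4 in total.
No other element is forced above F by the given relations, so the count is 4.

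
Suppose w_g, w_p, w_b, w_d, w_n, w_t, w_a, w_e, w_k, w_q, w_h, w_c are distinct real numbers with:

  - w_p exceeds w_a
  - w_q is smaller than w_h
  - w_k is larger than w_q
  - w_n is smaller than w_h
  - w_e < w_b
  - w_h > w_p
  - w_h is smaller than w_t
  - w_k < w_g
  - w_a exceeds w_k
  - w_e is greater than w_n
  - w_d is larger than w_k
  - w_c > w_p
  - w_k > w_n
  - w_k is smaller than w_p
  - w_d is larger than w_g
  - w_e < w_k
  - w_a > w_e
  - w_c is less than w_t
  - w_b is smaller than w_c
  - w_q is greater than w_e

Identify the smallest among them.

Chaining upward from w_n: directly above it, w_e, w_k, w_h; then w_q, w_b, w_g, w_d, w_a, w_p, w_t; then w_c.
That covers every other element, and nothing is given below w_n, so w_n is the smallest.

w_n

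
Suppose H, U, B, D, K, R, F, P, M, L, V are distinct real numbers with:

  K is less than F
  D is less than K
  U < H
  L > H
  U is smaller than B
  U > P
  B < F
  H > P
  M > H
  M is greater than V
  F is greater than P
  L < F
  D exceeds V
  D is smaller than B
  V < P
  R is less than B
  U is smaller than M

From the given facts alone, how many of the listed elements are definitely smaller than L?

Directly below L: H.
One step further: P, U (3 so far).
One step further: V (4 so far).
No other element is forced below L by the given relations, so the count is 4.

4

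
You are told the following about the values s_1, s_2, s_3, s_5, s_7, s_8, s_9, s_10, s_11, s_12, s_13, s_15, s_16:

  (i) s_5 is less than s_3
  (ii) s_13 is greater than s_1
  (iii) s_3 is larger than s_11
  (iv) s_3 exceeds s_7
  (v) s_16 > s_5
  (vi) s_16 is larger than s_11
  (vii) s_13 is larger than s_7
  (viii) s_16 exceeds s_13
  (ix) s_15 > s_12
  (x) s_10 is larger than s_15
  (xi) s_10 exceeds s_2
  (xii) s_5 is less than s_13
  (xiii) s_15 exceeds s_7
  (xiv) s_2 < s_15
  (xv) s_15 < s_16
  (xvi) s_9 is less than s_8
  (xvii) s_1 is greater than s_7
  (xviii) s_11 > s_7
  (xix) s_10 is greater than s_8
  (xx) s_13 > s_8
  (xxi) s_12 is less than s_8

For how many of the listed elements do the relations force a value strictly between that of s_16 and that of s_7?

The relations place s_7 below s_16. An element lies strictly between them when it is forced above s_7 and also forced below s_16.
Above s_7: {s_1, s_11, s_15, s_13, s_10, s_3}. Below s_16: {s_1, s_12, s_9, s_8, s_2, s_11, s_15, s_5, s_13}.
Intersection: {s_1, s_11, s_15, s_13} — 4.

4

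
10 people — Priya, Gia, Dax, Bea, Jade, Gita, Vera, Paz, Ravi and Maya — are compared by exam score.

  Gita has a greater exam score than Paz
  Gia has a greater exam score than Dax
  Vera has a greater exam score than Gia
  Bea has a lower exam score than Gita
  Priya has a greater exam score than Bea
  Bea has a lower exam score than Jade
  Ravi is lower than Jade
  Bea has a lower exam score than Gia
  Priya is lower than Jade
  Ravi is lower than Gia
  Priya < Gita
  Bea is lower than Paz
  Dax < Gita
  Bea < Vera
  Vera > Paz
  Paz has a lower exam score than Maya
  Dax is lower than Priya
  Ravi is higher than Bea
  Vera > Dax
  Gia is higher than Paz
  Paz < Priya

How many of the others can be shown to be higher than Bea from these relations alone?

8

Directly above Bea: Paz, Ravi, Priya, Gia, Vera, Jade, Gita.
One step further: Maya (8 so far).
Nothing else is reachable above Bea; 8 in all.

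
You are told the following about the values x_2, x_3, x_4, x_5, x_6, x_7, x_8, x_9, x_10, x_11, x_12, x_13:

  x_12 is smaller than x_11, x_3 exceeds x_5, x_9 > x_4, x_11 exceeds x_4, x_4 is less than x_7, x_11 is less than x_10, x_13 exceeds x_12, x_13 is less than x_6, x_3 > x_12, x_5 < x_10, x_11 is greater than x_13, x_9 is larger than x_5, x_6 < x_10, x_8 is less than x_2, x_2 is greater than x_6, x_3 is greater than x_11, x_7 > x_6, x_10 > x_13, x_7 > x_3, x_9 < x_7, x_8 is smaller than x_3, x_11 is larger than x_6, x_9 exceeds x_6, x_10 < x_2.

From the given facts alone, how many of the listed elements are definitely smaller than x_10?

6

Directly below x_10: x_13, x_5, x_6, x_11.
One step further: x_4, x_12 (6 so far).
No other element is forced below x_10 by the given relations, so the count is 6.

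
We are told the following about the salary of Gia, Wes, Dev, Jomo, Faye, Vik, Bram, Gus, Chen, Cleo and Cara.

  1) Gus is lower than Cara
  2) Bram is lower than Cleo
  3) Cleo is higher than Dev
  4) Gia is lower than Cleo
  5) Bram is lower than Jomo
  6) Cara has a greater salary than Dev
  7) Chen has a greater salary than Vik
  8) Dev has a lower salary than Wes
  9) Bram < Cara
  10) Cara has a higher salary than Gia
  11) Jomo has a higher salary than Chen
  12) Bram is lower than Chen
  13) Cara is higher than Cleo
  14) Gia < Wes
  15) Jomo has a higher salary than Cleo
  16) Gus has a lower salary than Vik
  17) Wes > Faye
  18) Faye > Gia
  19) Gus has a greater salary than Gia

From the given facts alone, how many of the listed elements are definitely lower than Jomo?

The elements the relations force below Jomo are Dev, Bram, Gia, Gus, Cleo, Vik, Chen — no chain reaches any other.
That is 7.

7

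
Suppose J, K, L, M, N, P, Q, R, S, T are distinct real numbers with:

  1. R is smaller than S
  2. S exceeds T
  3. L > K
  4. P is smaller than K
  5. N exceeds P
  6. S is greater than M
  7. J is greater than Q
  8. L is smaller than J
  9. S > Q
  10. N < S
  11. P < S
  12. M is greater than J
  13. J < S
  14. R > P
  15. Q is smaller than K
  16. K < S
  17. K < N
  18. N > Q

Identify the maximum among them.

Chaining downward from S: directly below it, Q, P, K, T, R, J, N, M; then L.
That covers every other element, and nothing is given above S, so S is the maximum.

S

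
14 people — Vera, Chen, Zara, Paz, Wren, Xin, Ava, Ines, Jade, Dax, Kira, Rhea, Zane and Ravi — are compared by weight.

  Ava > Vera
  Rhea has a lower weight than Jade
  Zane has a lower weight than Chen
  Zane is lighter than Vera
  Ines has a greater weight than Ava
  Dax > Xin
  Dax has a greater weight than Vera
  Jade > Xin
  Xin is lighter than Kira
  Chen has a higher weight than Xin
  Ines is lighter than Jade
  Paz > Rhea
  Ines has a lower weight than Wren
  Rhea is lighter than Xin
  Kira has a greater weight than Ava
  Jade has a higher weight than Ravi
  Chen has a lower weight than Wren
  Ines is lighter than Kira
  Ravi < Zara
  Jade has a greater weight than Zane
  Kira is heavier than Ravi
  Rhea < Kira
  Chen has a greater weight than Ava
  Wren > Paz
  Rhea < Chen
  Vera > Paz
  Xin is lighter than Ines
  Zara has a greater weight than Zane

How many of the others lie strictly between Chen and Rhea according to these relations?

Chaining upward from Rhea reaches: Paz, Xin, Vera, Ava, Dax, Ines, Jade, Kira, Wren.
Chaining downward from Chen reaches: Zane, Paz, Xin, Vera, Ava.
Strictly between Rhea and Chen are those in both lists: Paz, Xin, Vera, Ava — 4 elements.

4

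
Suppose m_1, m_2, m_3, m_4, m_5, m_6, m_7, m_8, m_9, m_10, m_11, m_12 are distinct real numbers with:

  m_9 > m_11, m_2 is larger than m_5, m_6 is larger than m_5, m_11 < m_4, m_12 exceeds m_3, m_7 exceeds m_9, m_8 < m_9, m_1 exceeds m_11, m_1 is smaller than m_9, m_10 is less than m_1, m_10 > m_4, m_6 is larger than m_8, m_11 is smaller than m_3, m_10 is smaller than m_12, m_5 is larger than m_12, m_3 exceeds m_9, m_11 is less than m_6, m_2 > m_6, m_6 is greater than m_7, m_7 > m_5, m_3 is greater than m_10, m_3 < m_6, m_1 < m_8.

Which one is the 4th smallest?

Piecing the relations together gives one ordering: m_11 < m_4 < m_10 < m_1 < m_8 < m_9 < m_3 < m_12 < m_5 < m_7 < m_6 < m_2.
Counting 4 from the smallest end gives m_1.

m_1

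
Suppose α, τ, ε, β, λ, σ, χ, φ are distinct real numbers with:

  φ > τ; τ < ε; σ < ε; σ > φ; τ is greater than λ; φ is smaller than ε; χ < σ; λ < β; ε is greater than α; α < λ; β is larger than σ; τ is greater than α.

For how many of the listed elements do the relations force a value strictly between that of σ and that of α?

3

Chaining upward from α reaches: λ, τ, φ, ε, β.
Chaining downward from σ reaches: χ, λ, τ, φ.
Strictly between α and σ are those in both lists: λ, τ, φ — 3 elements.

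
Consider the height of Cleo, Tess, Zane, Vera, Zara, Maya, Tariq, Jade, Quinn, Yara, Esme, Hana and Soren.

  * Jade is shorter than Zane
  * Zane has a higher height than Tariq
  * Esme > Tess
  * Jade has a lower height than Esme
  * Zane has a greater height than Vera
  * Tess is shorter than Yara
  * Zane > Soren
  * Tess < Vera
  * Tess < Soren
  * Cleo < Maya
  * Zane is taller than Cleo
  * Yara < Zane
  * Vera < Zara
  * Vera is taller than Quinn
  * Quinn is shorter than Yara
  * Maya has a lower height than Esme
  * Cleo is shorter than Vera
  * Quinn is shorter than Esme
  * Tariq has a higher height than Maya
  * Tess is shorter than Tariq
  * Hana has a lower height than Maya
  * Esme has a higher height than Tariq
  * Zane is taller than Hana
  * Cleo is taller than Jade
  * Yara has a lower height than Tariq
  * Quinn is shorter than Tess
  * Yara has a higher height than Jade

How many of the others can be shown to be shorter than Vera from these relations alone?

4

The elements the relations force below Vera are Quinn, Jade, Tess, Cleo — no chain reaches any other.
That is 4.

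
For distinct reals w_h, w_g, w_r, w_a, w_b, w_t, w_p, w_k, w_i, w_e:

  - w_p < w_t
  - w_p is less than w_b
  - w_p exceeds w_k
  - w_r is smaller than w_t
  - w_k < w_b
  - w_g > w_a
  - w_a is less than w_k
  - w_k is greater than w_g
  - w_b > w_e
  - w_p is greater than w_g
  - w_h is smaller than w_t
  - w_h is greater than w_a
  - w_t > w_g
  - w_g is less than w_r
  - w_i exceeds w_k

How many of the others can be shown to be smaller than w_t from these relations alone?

From w_t the given relations immediately reach w_g, w_p, w_r, w_h.
From those, w_a, w_k — 6 in total.
Nothing else is reachable below w_t; 6 in all.

6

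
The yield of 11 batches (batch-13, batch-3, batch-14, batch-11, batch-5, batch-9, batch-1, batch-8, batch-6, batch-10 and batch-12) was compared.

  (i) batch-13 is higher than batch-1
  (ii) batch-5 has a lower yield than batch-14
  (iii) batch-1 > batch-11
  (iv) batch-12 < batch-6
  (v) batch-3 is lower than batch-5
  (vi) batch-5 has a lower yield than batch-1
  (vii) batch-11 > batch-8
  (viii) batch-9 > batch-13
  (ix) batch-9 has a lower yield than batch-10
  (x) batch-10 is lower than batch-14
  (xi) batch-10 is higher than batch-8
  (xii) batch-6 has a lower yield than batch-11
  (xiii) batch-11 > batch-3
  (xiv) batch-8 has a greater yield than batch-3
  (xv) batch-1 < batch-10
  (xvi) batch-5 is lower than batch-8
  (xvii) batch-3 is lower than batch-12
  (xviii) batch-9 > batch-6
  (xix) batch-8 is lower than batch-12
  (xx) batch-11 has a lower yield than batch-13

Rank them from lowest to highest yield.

batch-3 < batch-5 < batch-8 < batch-12 < batch-6 < batch-11 < batch-1 < batch-13 < batch-9 < batch-10 < batch-14

Nothing is placed below batch-3, so it is least; from there batch-3 < batch-5; batch-5 < batch-8; batch-8 < batch-12; batch-12 < batch-6; batch-6 < batch-11; batch-11 < batch-1; batch-1 < batch-13; batch-13 < batch-9; batch-9 < batch-10; batch-10 < batch-14, each given directly.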